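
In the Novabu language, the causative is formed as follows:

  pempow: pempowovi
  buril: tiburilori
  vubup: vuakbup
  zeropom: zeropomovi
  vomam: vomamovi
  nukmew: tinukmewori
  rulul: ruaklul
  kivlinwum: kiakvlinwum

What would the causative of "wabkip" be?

rulul and buril both end in -l yet inflect differently (ruaklul, tiburilori), so the final letter is not what conditions the rule; the last vowel is.
"wabkip" has last vowel 'i'. The one such stem in the data (buril → tiburilori) adds ti- … -ori around the stem, so the same rule applies.
So wabkip → tiwabkipori.

tiwabkipori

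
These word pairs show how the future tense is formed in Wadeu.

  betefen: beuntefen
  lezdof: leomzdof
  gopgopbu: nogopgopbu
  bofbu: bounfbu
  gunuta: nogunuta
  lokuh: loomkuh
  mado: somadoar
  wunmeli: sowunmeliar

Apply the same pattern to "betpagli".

beuntpagli

"betpagli" begins with b-. The stems beginning with b- (betefen → beuntefen, bofbu → bounfbu) insert -un- after the first vowel.
So betpagli → beuntpagli.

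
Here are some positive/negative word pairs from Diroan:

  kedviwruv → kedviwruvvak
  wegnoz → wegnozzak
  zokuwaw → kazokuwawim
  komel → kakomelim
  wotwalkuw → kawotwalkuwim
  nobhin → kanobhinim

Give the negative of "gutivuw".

kedviwruv and wotwalkuw both have last vowel 'u' yet inflect differently (kedviwruvvak, kawotwalkuwim), so the last vowel is not what conditions the rule; the final letter is.
"gutivuw" ends in -w. The stems ending in -w (zokuwaw → kazokuwawim, wotwalkuw → kawotwalkuwim) add ka- … -im around the stem.
So gutivuw → kagutivuwim.

kagutivuwim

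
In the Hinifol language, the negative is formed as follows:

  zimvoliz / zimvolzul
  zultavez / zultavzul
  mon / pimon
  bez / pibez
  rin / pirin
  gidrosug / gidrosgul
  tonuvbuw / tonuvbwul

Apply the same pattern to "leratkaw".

leratkwul

zimvoliz and bez both end in -z yet inflect differently (zimvolzul, pibez), so the final letter is not what conditions the rule; the number of vowels is.
"leratkaw" has 3 vowels. The stems with 3 vowels (zimvoliz → zimvolzul, zultavez → zultavzul, gidrosug → gidrosgul) delete the last vowel and add -ul.
The other pattern: stems with 1 vowel add the prefix pi-.
So leratkaw → leratkwul.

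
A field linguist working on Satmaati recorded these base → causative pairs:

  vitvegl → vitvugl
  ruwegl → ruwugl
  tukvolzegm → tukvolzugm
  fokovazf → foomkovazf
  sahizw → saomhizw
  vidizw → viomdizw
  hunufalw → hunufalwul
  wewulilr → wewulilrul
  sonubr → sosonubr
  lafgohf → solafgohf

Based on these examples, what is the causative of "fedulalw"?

"fedulalw" has second-to-last letter 'l'. The stems whose second-to-last letter is 'l' (hunufalw → hunufalwul, wewulilr → wewulilrul) add -ul.
So fedulalw → fedulalwul.

fedulalwul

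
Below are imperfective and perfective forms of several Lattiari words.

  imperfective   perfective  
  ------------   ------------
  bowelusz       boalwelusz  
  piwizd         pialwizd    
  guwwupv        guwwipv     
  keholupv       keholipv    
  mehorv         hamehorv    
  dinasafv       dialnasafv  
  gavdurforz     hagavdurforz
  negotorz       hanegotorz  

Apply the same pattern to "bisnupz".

bisnipz

keholupv and mehorv both end in -v yet inflect differently (keholipv, hamehorv), so the final letter is not what conditions the rule; the second-to-last letter is.
"bisnupz" has second-to-last letter 'p'. The stems whose second-to-last letter is 'p' (keholupv → keholipv, guwwupv → guwwipv) change the last vowel to 'i'.
The other patterns: stems whose second-to-last letter is 'r' add the prefix ha-; stems whose second-to-last letter is 'f', 's' or 'z' insert -al- after the first vowel.
So bisnupz → bisnipz.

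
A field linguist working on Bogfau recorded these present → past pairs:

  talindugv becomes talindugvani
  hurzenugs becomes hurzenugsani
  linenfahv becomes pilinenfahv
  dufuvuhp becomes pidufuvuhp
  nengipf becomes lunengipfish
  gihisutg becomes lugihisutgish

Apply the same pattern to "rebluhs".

pirebluhs

linenfahv and talindugv both end in -v yet inflect differently (pilinenfahv, talindugvani), so the final letter is not what conditions the rule; the second-to-last letter is.
"rebluhs" has second-to-last letter 'h'. The stems whose second-to-last letter is 'h' (dufuvuhp → pidufuvuhp, linenfahv → pilinenfahv) add the prefix pi-.
So rebluhs → pirebluhs.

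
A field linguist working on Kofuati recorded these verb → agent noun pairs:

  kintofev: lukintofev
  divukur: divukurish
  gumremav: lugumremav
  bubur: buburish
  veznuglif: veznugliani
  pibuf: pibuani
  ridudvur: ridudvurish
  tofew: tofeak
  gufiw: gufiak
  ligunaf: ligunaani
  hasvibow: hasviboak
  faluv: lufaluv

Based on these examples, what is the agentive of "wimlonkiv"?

luwimlonkiv

kintofev and tofew both have last vowel 'e' yet inflect differently (lukintofev, tofeak), so the last vowel is not what conditions the rule; the final letter is.
"wimlonkiv" ends in -v. The stems ending in -v (kintofev → lukintofev, faluv → lufaluv, gumremav → lugumremav) add the prefix lu-.
So wimlonkiv → luwimlonkiv.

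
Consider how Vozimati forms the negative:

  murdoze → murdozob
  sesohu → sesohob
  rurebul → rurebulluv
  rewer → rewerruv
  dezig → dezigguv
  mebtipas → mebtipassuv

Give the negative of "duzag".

"duzag" ends in a consonant. The stems ending in a consonant (rurebul → rurebulluv, rewer → rewerruv, dezig → dezigguv) double the final consonant and add -uv.
The other pattern: stems ending in a vowel drop the final letter and add -ob.
So duzag → duzagguv.

duzagguv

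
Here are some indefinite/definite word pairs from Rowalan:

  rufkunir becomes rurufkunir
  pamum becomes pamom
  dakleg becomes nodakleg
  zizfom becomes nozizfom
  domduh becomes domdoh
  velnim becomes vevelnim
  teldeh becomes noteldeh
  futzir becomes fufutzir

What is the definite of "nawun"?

pamum and velnim both end in -m yet inflect differently (pamom, vevelnim), so the final letter is not what conditions the rule; the last vowel is.
"nawun" has last vowel 'u'. The stems whose last vowel is 'u' (pamum → pamom, domduh → domdoh) change the last vowel to 'o'.
The other patterns: stems whose last vowel is 'i' repeat the first consonant+vowel as a prefix; stems whose last vowel is 'e' or 'o' add the prefix no-.
So nawun → nawon.

nawon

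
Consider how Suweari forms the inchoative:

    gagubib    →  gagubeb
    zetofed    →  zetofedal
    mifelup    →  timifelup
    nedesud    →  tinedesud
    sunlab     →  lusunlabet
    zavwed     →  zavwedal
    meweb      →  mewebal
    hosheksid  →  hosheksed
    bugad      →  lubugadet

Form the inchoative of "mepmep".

mepmepal

zetofed and hosheksid both end in -d yet inflect differently (zetofedal, hosheksed), so the final letter is not what conditions the rule; the last vowel is.
"mepmep" has last vowel 'e'. The stems whose last vowel is 'e' (zetofed → zetofedal, zavwed → zavwedal, meweb → mewebal) add -al.
So mepmep → mepmepal.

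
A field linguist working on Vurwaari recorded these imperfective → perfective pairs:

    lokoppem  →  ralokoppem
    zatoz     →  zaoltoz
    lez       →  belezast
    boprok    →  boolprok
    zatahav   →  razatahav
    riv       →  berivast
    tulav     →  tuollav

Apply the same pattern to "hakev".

haolkev

"hakev" has 2 vowels. The stems with 2 vowels (tulav → tuollav, zatoz → zaoltoz, boprok → boolprok) insert -ol- after the first vowel.
So hakev → haolkev.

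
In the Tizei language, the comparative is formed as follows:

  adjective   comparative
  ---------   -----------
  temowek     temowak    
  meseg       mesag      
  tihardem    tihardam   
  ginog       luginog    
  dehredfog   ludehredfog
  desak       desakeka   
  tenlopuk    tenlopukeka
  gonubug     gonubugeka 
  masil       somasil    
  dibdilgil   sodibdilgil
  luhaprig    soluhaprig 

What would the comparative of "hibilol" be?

meseg and ginog both end in -g yet inflect differently (mesag, luginog), so the final letter is not what conditions the rule; the last vowel is.
"hibilol" has last vowel 'o'. The stems whose last vowel is 'o' (ginog → luginog, dehredfog → ludehredfog) add the prefix lu-.
The other patterns: stems whose last vowel is 'e' change the last vowel to 'a'; stems whose last vowel is 'a' or 'u' add -eka; stems whose last vowel is 'i' add the prefix so-.
So hibilol → luhibilol.

luhibilol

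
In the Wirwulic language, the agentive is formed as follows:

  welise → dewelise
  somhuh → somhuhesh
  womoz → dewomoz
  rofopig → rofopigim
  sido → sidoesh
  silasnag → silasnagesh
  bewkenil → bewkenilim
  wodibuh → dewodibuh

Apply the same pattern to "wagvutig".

dewagvutig

"wagvutig" begins with w-. The stems beginning with w- (womoz → dewomoz, welise → dewelise, wodibuh → dewodibuh) add the prefix de-.
The other patterns: stems beginning with s- add -esh; stems beginning with b- or r- add -im.
So wagvutig → dewagvutig.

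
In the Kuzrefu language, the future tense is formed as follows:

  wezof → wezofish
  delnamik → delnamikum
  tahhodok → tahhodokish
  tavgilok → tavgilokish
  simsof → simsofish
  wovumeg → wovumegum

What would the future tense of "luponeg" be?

tahhodok and delnamik both end in -k yet inflect differently (tahhodokish, delnamikum), so the final letter is not what conditions the rule; the last vowel is.
"luponeg" has last vowel 'e'. The one such stem in the data (wovumeg → wovumegum) adds -um, so the same rule applies.
The other pattern: stems whose last vowel is 'o' add -ish.
So luponeg → luponegum.

luponegum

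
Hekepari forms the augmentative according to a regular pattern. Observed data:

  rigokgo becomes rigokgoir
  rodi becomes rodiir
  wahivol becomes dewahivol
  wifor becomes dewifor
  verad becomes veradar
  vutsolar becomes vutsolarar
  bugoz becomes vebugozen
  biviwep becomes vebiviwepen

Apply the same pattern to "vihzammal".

"vihzammal" begins with v-. The stems beginning with v- (verad → veradar, vutsolar → vutsolarar) add -ar.
The other patterns: stems beginning with r- add -ir; stems beginning with w- add the prefix de-; stems beginning with b- add ve- … -en around the stem.
So vihzammal → vihzammalar.

vihzammalar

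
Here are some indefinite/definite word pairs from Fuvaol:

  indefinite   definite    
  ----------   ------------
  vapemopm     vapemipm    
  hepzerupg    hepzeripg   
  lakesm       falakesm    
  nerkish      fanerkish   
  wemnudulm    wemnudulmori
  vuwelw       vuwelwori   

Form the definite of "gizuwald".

gizuwaldori

vapemopm and lakesm both end in -m yet inflect differently (vapemipm, falakesm), so the final letter is not what conditions the rule; the second-to-last letter is.
"gizuwald" has second-to-last letter 'l'. The stems whose second-to-last letter is 'l' (wemnudulm → wemnudulmori, vuwelw → vuwelwori) add -ori.
The other patterns: stems whose second-to-last letter is 'p' change the last vowel to 'i'; stems whose second-to-last letter is 's' add the prefix fa-.
So gizuwald → gizuwaldori.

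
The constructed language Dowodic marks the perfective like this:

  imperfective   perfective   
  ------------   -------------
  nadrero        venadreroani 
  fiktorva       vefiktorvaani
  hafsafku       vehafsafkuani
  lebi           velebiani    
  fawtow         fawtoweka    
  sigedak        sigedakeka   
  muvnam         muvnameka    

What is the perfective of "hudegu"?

nadrero and fawtow both have last vowel 'o' yet inflect differently (venadreroani, fawtoweka), so the last vowel is not what conditions the rule; whether the stem ends in a vowel or a consonant is.
"hudegu" ends in a vowel. The stems ending in a vowel (nadrero → venadreroani, fiktorva → vefiktorvaani, hafsafku → vehafsafkuani) add ve- … -ani around the stem.
So hudegu → vehudeguani.

vehudeguani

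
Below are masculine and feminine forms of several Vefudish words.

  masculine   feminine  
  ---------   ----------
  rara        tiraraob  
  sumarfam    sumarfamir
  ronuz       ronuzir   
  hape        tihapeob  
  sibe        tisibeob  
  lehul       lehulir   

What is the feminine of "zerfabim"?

zerfabimir

"zerfabim" ends in a consonant. The stems ending in a consonant (sumarfam → sumarfamir, lehul → lehulir, ronuz → ronuzir) add -ir.
So zerfabim → zerfabimir.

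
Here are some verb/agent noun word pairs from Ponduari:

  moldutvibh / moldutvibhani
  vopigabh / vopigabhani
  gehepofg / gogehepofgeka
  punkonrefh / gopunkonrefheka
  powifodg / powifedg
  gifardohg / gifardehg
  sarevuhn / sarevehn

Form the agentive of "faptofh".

moldutvibh and punkonrefh both end in -h yet inflect differently (moldutvibhani, gopunkonrefheka), so the final letter is not what conditions the rule; the second-to-last letter is.
"faptofh" has second-to-last letter 'f'. The stems whose second-to-last letter is 'f' (gehepofg → gogehepofgeka, punkonrefh → gopunkonrefheka) add go- … -eka around the stem.
The other patterns: stems whose second-to-last letter is 'b' add -ani; stems whose second-to-last letter is 'd' or 'h' change the last vowel to 'e'.
So faptofh → gofaptofheka.

gofaptofheka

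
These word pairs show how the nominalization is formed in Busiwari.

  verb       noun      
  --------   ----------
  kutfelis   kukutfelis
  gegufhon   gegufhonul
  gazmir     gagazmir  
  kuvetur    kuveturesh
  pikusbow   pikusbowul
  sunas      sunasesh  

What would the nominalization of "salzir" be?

"salzir" has last vowel 'i'. The stems whose last vowel is 'i' (gazmir → gagazmir, kutfelis → kukutfelis) repeat the first consonant+vowel as a prefix.
So salzir → sasalzir.

sasalzir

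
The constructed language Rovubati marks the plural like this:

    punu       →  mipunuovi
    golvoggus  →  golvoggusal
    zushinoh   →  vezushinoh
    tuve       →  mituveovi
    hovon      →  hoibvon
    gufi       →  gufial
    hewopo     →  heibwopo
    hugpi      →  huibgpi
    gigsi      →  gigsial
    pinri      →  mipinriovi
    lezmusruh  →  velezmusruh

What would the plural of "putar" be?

gigsi and hugpi both end in -i yet inflect differently (gigsial, huibgpi), so the final letter is not what conditions the rule; the first letter is.
"putar" begins with p-. The stems beginning with p- (punu → mipunuovi, pinri → mipinriovi) add mi- … -ovi around the stem.
The other patterns: stems beginning with g- add -al; stems beginning with h- insert -ib- after the first vowel; stems beginning with l- or z- add the prefix ve-.
So putar → miputarovi.

miputarovi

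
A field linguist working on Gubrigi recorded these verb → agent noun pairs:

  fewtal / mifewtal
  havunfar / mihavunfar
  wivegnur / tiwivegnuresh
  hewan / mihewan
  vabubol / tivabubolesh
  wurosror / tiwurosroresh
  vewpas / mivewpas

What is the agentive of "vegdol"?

tivegdolesh

havunfar and wivegnur both end in -r yet inflect differently (mihavunfar, tiwivegnuresh), so the final letter is not what conditions the rule; the last vowel is.
"vegdol" has last vowel 'o'. The stems whose last vowel is 'o' (wurosror → tiwurosroresh, vabubol → tivabubolesh) add ti- … -esh around the stem.
The other pattern: stems whose last vowel is 'a' add the prefix mi-.
So vegdol → tivegdolesh.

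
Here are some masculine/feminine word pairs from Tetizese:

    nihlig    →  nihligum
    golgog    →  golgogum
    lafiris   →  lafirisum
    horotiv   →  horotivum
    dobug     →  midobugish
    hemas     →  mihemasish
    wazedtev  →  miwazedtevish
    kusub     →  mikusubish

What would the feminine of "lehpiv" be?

nihlig and dobug both end in -g yet inflect differently (nihligum, midobugish), so the final letter is not what conditions the rule; the last vowel is.
"lehpiv" has last vowel 'i'. The stems whose last vowel is 'i' (nihlig → nihligum, lafiris → lafirisum, horotiv → horotivum) add -um.
The other pattern: stems whose last vowel is 'a', 'e' or 'u' add mi- … -ish around the stem.
So lehpiv → lehpivum.

lehpivum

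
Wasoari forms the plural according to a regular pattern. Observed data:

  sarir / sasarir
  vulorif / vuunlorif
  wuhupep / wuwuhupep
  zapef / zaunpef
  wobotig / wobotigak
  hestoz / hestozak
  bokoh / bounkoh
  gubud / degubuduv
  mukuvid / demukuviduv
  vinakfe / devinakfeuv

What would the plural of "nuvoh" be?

sarir and wobotig both have last vowel 'i' yet inflect differently (sasarir, wobotigak), so the last vowel is not what conditions the rule; the final letter is.
"nuvoh" ends in -h. The one such stem in the data (bokoh → bounkoh) inserts -un- after the first vowel (as do vulorif, zapef), so the same rule applies.
So nuvoh → nuunvoh.

nuunvoh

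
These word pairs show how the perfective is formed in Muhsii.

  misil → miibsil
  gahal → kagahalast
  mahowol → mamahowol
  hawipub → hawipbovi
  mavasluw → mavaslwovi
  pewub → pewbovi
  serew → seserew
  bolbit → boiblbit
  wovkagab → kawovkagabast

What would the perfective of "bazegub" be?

bazegbovi

mahowol and gahal both end in -l yet inflect differently (mamahowol, kagahalast), so the final letter is not what conditions the rule; the last vowel is.
"bazegub" has last vowel 'u'. The stems whose last vowel is 'u' (hawipub → hawipbovi, mavasluw → mavaslwovi, pewub → pewbovi) delete the last vowel and add -ovi.
So bazegub → bazegbovi.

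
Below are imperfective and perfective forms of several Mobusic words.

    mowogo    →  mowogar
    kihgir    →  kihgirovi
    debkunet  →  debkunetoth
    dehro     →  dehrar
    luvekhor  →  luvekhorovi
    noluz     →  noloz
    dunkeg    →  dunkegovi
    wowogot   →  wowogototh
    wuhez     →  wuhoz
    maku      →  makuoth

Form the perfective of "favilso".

favilsar

mowogo and luvekhor both have last vowel 'o' yet inflect differently (mowogar, luvekhorovi), so the last vowel is not what conditions the rule; the final letter is.
"favilso" ends in -o. The stems ending in -o (mowogo → mowogar, dehro → dehrar) drop the final letter and add -ar.
The other patterns: stems ending in -g or -r add -ovi; stems ending in -z change the last vowel to 'o'; stems ending in -t or -u add -oth.
So favilso → favilsar.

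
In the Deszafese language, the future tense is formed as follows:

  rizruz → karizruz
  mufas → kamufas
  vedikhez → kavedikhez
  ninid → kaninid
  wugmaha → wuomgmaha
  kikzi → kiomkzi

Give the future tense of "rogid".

karogid

mufas and wugmaha both have last vowel 'a' yet inflect differently (kamufas, wuomgmaha), so the last vowel is not what conditions the rule; whether the stem ends in a vowel or a consonant is.
"rogid" ends in a consonant. The stems ending in a consonant (rizruz → karizruz, mufas → kamufas, vedikhez → kavedikhez) add the prefix ka-.
The other pattern: stems ending in a vowel insert -om- after the first vowel.
So rogid → karogid.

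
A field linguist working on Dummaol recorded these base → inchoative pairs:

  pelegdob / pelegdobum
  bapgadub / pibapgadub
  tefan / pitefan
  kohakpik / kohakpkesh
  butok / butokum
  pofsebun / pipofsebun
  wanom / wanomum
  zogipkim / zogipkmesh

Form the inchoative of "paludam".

kohakpik and butok both end in -k yet inflect differently (kohakpkesh, butokum), so the final letter is not what conditions the rule; the last vowel is.
"paludam" has last vowel 'a'. The one such stem in the data (tefan → pitefan) adds the prefix pi-, so the same rule applies.
The other patterns: stems whose last vowel is 'i' delete the last vowel and add -esh; stems whose last vowel is 'o' add -um.
So paludam → pipaludam.

pipaludam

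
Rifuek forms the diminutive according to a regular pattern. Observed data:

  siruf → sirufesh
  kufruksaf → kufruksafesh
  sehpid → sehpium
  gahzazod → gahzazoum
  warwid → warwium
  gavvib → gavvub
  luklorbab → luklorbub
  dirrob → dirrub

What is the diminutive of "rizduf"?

rizdufesh

sehpid and gavvib both have last vowel 'i' yet inflect differently (sehpium, gavvub), so the last vowel is not what conditions the rule; the final letter is.
"rizduf" ends in -f. The stems ending in -f (siruf → sirufesh, kufruksaf → kufruksafesh) add -esh.
The other patterns: stems ending in -d drop the final letter and add -um; stems ending in -b change the last vowel to 'u'.
So rizduf → rizdufesh.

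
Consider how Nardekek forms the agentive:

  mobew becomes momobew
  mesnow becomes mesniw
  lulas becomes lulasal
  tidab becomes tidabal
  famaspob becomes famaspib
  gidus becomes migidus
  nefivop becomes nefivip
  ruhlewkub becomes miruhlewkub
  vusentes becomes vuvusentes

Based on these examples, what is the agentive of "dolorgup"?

midolorgup

famaspob and ruhlewkub both end in -b yet inflect differently (famaspib, miruhlewkub), so the final letter is not what conditions the rule; the last vowel is.
"dolorgup" has last vowel 'u'. The stems whose last vowel is 'u' (gidus → migidus, ruhlewkub → miruhlewkub) add the prefix mi-.
So dolorgup → midolorgup.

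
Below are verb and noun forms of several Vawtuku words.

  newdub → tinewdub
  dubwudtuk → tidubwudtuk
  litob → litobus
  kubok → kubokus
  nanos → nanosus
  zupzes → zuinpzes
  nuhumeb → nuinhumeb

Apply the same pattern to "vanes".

vainnes

newdub and litob both end in -b yet inflect differently (tinewdub, litobus), so the final letter is not what conditions the rule; the last vowel is.
"vanes" has last vowel 'e'. The stems whose last vowel is 'e' (zupzes → zuinpzes, nuhumeb → nuinhumeb) insert -in- after the first vowel.
So vanes → vainnes.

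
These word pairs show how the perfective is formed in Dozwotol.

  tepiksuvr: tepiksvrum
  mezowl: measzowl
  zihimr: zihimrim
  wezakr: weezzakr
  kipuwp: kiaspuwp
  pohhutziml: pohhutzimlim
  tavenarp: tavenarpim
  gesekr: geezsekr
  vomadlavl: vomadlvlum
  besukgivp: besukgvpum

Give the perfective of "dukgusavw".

kipuwp and besukgivp both end in -p yet inflect differently (kiaspuwp, besukgvpum), so the final letter is not what conditions the rule; the second-to-last letter is.
"dukgusavw" has second-to-last letter 'v'. The stems whose second-to-last letter is 'v' (besukgivp → besukgvpum, vomadlavl → vomadlvlum, tepiksuvr → tepiksvrum) delete the last vowel and add -um.
The other patterns: stems whose second-to-last letter is 'k' insert -ez- after the first vowel; stems whose second-to-last letter is 'w' insert -as- after the first vowel; stems whose second-to-last letter is 'm' or 'r' add -im.
So dukgusavw → dukgusvwum.

dukgusvwum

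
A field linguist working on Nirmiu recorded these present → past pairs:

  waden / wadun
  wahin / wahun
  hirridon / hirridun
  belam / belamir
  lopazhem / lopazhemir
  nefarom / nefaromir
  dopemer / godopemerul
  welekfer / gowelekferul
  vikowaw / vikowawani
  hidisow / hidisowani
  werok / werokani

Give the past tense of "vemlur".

govemlurul

waden and lopazhem both have last vowel 'e' yet inflect differently (wadun, lopazhemir), so the last vowel is not what conditions the rule; the final letter is.
"vemlur" ends in -r. The stems ending in -r (dopemer → godopemerul, welekfer → gowelekferul) add go- … -ul around the stem.
The other patterns: stems ending in -n change the last vowel to 'u'; stems ending in -m add -ir; stems ending in -k or -w add -ani.
So vemlur → govemlurul.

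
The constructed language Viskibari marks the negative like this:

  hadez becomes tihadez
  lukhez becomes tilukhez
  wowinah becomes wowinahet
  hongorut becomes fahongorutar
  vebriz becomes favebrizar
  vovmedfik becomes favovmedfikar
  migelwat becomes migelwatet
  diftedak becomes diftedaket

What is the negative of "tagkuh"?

fatagkuhar

"tagkuh" has last vowel 'u'. The one such stem in the data (hongorut → fahongorutar) adds fa- … -ar around the stem, so the same rule applies.
The other patterns: stems whose last vowel is 'e' add the prefix ti-; stems whose last vowel is 'a' add -et.
So tagkuh → fatagkuhar.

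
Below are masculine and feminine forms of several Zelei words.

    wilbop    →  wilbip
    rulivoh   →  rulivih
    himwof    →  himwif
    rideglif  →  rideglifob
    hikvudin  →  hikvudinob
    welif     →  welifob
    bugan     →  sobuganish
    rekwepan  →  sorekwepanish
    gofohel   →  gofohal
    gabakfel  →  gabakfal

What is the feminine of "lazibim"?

"lazibim" has last vowel 'i'. The stems whose last vowel is 'i' (rideglif → rideglifob, hikvudin → hikvudinob, welif → welifob) add -ob.
The other patterns: stems whose last vowel is 'o' change the last vowel to 'i'; stems whose last vowel is 'a' add so- … -ish around the stem; stems whose last vowel is 'e' change the last vowel to 'a'.
So lazibim → lazibimob.

lazibimob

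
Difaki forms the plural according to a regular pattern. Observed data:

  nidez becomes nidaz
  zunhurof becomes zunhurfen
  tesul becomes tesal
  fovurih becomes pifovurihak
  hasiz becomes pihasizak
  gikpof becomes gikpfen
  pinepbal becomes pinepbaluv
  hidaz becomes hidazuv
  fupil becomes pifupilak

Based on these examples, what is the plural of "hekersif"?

pihekersifak

fupil and pinepbal both end in -l yet inflect differently (pifupilak, pinepbaluv), so the final letter is not what conditions the rule; the last vowel is.
"hekersif" has last vowel 'i'. The stems whose last vowel is 'i' (fovurih → pifovurihak, fupil → pifupilak, hasiz → pihasizak) add pi- … -ak around the stem.
The other patterns: stems whose last vowel is 'a' add -uv; stems whose last vowel is 'o' delete the last vowel and add -en; stems whose last vowel is 'e' or 'u' change the last vowel to 'a'.
So hekersif → pihekersifak.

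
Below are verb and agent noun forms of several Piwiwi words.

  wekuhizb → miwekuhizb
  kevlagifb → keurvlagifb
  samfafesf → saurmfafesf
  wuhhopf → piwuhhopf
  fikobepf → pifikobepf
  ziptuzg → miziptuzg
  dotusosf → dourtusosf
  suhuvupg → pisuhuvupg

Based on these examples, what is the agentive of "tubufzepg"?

ziptuzg and suhuvupg both end in -g yet inflect differently (miziptuzg, pisuhuvupg), so the final letter is not what conditions the rule; the second-to-last letter is.
"tubufzepg" has second-to-last letter 'p'. The stems whose second-to-last letter is 'p' (fikobepf → pifikobepf, wuhhopf → piwuhhopf, suhuvupg → pisuhuvupg) add the prefix pi-.
The other patterns: stems whose second-to-last letter is 'z' add the prefix mi-; stems whose second-to-last letter is 'f' or 's' insert -ur- after the first vowel.
So tubufzepg → pitubufzepg.

pitubufzepg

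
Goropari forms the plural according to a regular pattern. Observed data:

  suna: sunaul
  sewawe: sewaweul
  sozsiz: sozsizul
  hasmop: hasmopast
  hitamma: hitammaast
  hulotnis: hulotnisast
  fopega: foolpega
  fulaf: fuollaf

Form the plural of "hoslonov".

"hoslonov" begins with h-. The stems beginning with h- (hasmop → hasmopast, hitamma → hitammaast, hulotnis → hulotnisast) add -ast.
The other patterns: stems beginning with s- add -ul; stems beginning with f- insert -ol- after the first vowel.
So hoslonov → hoslonovast.

hoslonovast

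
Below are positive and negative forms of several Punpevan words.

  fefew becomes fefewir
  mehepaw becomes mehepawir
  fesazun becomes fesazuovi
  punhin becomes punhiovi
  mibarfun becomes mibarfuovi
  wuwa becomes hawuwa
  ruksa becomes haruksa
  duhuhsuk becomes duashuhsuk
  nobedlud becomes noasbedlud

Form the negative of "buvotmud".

mehepaw and wuwa both have last vowel 'a' yet inflect differently (mehepawir, hawuwa), so the last vowel is not what conditions the rule; the final letter is.
"buvotmud" ends in -d. The one such stem in the data (nobedlud → noasbedlud) inserts -as- after the first vowel (as does duhuhsuk), so the same rule applies.
The other patterns: stems ending in -w add -ir; stems ending in -n drop the final letter and add -ovi; stems ending in -a add the prefix ha-.
So buvotmud → buasvotmud.

buasvotmud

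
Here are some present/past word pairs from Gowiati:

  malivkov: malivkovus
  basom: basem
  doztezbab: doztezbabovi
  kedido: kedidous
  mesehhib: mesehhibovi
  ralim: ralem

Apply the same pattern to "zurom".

ralim and mesehhib both have last vowel 'i' yet inflect differently (ralem, mesehhibovi), so the last vowel is not what conditions the rule; the final letter is.
"zurom" ends in -m. The stems ending in -m (basom → basem, ralim → ralem) change the last vowel to 'e'.
So zurom → zurem.

zurem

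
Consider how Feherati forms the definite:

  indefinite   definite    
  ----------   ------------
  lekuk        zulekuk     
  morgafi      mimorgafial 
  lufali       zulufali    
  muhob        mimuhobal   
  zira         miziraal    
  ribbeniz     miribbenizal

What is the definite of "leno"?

zuleno

lufali and morgafi both end in -i yet inflect differently (zulufali, mimorgafial), so the final letter is not what conditions the rule; the first letter is.
"leno" begins with l-. The stems beginning with l- (lufali → zulufali, lekuk → zulekuk) add the prefix zu-.
So leno → zuleno.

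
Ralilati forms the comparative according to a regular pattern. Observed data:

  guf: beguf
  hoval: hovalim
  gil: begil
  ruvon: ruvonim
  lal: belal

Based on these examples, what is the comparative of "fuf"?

befuf

hoval and gil both end in -l yet inflect differently (hovalim, begil), so the final letter is not what conditions the rule; the number of vowels is.
"fuf" has 1 vowel. The stems with 1 vowel (gil → begil, guf → beguf, lal → belal) add the prefix be-.
So fuf → befuf.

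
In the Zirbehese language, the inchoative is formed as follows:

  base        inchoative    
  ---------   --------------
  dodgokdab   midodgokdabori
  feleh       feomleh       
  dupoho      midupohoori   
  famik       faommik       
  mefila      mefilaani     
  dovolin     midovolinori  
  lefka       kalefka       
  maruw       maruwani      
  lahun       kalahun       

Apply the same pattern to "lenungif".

kalenungif

mefila and lefka both end in -a yet inflect differently (mefilaani, kalefka), so the final letter is not what conditions the rule; the first letter is.
"lenungif" begins with l-. The stems beginning with l- (lefka → kalefka, lahun → kalahun) add the prefix ka-.
So lenungif → kalenungif.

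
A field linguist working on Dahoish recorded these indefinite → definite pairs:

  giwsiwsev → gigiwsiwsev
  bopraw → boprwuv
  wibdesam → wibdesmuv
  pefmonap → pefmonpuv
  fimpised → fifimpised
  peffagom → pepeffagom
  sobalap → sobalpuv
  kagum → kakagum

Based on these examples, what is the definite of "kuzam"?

wibdesam and peffagom both end in -m yet inflect differently (wibdesmuv, pepeffagom), so the final letter is not what conditions the rule; the last vowel is.
"kuzam" has last vowel 'a'. The stems whose last vowel is 'a' (bopraw → boprwuv, pefmonap → pefmonpuv, wibdesam → wibdesmuv) delete the last vowel and add -uv.
The other pattern: stems whose last vowel is 'e', 'o' or 'u' repeat the first consonant+vowel as a prefix.
So kuzam → kuzmuv.

kuzmuv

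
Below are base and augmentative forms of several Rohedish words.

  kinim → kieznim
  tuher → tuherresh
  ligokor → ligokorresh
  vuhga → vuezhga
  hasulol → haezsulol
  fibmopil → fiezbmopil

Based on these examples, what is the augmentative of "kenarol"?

keeznarol

ligokor and hasulol both have last vowel 'o' yet inflect differently (ligokorresh, haezsulol), so the last vowel is not what conditions the rule; the final letter is.
"kenarol" ends in -l. The stems ending in -l (hasulol → haezsulol, fibmopil → fiezbmopil) insert -ez- after the first vowel.
The other pattern: stems ending in -r double the final consonant and add -esh.
So kenarol → keeznarol.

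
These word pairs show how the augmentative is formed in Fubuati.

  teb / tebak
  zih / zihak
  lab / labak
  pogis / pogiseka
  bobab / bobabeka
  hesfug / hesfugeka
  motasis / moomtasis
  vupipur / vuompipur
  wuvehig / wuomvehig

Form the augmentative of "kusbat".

kusbateka

"kusbat" has 2 vowels. The stems with 2 vowels (pogis → pogiseka, bobab → bobabeka, hesfug → hesfugeka) add -eka.
So kusbat → kusbateka.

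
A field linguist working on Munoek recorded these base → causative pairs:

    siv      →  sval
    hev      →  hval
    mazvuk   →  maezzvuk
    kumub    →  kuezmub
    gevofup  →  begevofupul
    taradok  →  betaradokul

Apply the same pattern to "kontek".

"kontek" has 2 vowels. The stems with 2 vowels (mazvuk → maezzvuk, kumub → kuezmub) insert -ez- after the first vowel.
So kontek → koezntek.

koezntek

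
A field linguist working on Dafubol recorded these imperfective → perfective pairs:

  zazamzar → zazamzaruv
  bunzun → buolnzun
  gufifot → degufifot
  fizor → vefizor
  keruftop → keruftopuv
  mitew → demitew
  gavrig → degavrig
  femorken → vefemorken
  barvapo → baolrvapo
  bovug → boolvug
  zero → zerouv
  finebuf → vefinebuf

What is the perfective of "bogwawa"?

boolgwawa

fizor and zazamzar both end in -r yet inflect differently (vefizor, zazamzaruv), so the final letter is not what conditions the rule; the first letter is.
"bogwawa" begins with b-. The stems beginning with b- (barvapo → baolrvapo, bovug → boolvug, bunzun → buolnzun) insert -ol- after the first vowel.
So bogwawa → boolgwawa.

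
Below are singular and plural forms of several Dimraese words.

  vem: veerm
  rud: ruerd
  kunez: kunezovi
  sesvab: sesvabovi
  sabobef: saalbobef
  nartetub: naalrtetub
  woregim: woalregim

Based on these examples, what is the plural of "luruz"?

luruzovi

sesvab and nartetub both end in -b yet inflect differently (sesvabovi, naalrtetub), so the final letter is not what conditions the rule; the number of vowels is.
"luruz" has 2 vowels. The stems with 2 vowels (kunez → kunezovi, sesvab → sesvabovi) add -ovi.
So luruz → luruzovi.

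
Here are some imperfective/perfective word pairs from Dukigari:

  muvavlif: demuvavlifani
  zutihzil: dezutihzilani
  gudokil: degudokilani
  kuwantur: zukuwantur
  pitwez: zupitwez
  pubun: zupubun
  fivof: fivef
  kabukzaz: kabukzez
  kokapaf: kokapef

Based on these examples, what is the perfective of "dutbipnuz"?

muvavlif and fivof both end in -f yet inflect differently (demuvavlifani, fivef), so the final letter is not what conditions the rule; the last vowel is.
"dutbipnuz" has last vowel 'u'. The stems whose last vowel is 'u' (kuwantur → zukuwantur, pubun → zupubun) add the prefix zu-.
So dutbipnuz → zudutbipnuz.

zudutbipnuz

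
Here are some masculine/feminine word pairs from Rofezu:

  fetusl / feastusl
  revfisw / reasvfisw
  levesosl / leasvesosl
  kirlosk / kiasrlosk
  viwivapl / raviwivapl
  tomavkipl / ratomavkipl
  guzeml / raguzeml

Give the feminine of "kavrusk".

fetusl and viwivapl both end in -l yet inflect differently (feastusl, raviwivapl), so the final letter is not what conditions the rule; the second-to-last letter is.
"kavrusk" has second-to-last letter 's'. The stems whose second-to-last letter is 's' (fetusl → feastusl, revfisw → reasvfisw, levesosl → leasvesosl) insert -as- after the first vowel.
The other pattern: stems whose second-to-last letter is 'm' or 'p' add the prefix ra-.
So kavrusk → kaasvrusk.

kaasvrusk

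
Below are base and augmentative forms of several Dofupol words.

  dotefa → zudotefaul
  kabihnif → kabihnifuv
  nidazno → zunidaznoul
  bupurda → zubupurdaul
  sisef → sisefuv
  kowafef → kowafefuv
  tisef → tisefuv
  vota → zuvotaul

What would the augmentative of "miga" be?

sisef and vota both have 2 vowels yet inflect differently (sisefuv, zuvotaul), so the number of vowels is not what conditions the rule; the final letter is.
"miga" ends in -a. The stems ending in -a (vota → zuvotaul, dotefa → zudotefaul, bupurda → zubupurdaul) add zu- … -ul around the stem.
So miga → zumigaul.

zumigaul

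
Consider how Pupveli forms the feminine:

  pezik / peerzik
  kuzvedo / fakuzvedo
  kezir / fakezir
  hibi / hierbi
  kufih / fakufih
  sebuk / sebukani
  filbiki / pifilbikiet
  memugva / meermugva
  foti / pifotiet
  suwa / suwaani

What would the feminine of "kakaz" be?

fakakaz

sebuk and pezik both end in -k yet inflect differently (sebukani, peerzik), so the final letter is not what conditions the rule; the first letter is.
"kakaz" begins with k-. The stems beginning with k- (kufih → fakufih, kuzvedo → fakuzvedo, kezir → fakezir) add the prefix fa-.
The other patterns: stems beginning with s- add -ani; stems beginning with f- add pi- … -et around the stem; stems beginning with h-, m- or p- insert -er- after the first vowel.
So kakaz → fakakaz.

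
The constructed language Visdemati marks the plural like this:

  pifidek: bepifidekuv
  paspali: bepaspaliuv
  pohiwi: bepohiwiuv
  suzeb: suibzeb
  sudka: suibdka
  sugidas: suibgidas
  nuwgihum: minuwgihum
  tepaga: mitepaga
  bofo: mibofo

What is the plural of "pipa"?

bepipauv

sudka and tepaga both end in -a yet inflect differently (suibdka, mitepaga), so the final letter is not what conditions the rule; the first letter is.
"pipa" begins with p-. The stems beginning with p- (pifidek → bepifidekuv, paspali → bepaspaliuv, pohiwi → bepohiwiuv) add be- … -uv around the stem.
So pipa → bepipauv.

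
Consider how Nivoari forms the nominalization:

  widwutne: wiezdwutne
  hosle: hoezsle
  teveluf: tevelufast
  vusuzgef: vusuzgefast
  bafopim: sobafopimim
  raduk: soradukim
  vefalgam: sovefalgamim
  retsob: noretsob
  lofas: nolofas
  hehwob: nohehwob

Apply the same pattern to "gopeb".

widwutne and vusuzgef both have last vowel 'e' yet inflect differently (wiezdwutne, vusuzgefast), so the last vowel is not what conditions the rule; the final letter is.
"gopeb" ends in -b. The stems ending in -b (retsob → noretsob, hehwob → nohehwob) add the prefix no-.
So gopeb → nogopeb.

nogopeb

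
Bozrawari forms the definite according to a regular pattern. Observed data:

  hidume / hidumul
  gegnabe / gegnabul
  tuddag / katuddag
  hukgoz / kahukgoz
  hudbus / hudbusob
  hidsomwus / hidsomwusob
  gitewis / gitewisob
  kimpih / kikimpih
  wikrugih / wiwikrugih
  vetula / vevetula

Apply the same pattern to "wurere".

wurerul

gitewis and kimpih both have last vowel 'i' yet inflect differently (gitewisob, kikimpih), so the last vowel is not what conditions the rule; the final letter is.
"wurere" ends in -e. The stems ending in -e (hidume → hidumul, gegnabe → gegnabul) drop the final letter and add -ul.
The other patterns: stems ending in -g or -z add the prefix ka-; stems ending in -s add -ob; stems ending in -a or -h repeat the first consonant+vowel as a prefix.
So wurere → wurerul.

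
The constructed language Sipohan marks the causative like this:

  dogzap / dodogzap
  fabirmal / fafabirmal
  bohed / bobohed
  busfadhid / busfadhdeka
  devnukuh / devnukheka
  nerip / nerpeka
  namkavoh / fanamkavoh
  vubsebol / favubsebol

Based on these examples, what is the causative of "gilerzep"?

bohed and busfadhid both end in -d yet inflect differently (bobohed, busfadhdeka), so the final letter is not what conditions the rule; the last vowel is.
"gilerzep" has last vowel 'e'. The one such stem in the data (bohed → bobohed) repeats the first consonant+vowel as a prefix (as do dogzap, fabirmal), so the same rule applies.
The other patterns: stems whose last vowel is 'i' or 'u' delete the last vowel and add -eka; stems whose last vowel is 'o' add the prefix fa-.
So gilerzep → gigilerzep.

gigilerzep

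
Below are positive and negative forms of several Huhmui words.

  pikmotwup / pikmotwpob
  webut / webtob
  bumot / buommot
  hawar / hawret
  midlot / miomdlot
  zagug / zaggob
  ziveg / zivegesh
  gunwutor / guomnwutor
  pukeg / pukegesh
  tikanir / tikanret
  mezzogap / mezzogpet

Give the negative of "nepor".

neompor

"nepor" has last vowel 'o'. The stems whose last vowel is 'o' (gunwutor → guomnwutor, bumot → buommot, midlot → miomdlot) insert -om- after the first vowel.
So nepor → neompor.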